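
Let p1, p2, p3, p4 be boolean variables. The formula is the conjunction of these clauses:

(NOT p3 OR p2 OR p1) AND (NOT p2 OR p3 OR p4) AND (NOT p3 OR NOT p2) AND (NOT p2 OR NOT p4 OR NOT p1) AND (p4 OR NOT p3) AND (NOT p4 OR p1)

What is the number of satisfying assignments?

4

The models are:
  p1=F p2=F p3=F p4=F
  p1=T p2=F p3=F p4=F
  p1=T p2=F p3=F p4=T
  p1=T p2=F p3=T p4=T
That's 4 in total.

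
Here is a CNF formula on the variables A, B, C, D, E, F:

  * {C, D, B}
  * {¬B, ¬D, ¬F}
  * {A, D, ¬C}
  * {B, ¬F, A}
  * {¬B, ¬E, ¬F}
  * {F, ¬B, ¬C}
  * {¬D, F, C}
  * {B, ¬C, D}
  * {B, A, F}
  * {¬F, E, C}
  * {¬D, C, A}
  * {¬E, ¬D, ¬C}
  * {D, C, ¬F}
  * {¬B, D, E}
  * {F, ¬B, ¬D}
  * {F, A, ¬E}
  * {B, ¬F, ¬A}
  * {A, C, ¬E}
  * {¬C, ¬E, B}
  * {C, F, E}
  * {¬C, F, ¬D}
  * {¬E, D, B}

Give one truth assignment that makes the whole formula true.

A=T, B=T, C=F, D=F, E=T, F=F

Check each clause:
  1. {C, D, B} — B is true.
  2. {¬B, ¬D, ¬F} — ¬F is true.
  3. {A, ¬C, D} — A is true.
  4. {¬F, B, A} — A is true.
  5. {¬F, ¬E, ¬B} — ¬F is true.
  6. {¬C, F, ¬B} — ¬C is true.
  7. {C, ¬D, F} — ¬D is true.
  8. {¬C, D, B} — B is true.
  9. {A, F, B} — A is true.
  10. {C, ¬F, E} — ¬F is true.
  11. {C, ¬D, A} — A is true.
  12. {¬E, ¬C, ¬D} — ¬D is true.
  13. {D, C, ¬F} — ¬F is true.
  14. {E, D, ¬B} — E is true.
  15. {F, ¬D, ¬B} — ¬D is true.
  16. {F, A, ¬E} — A is true.
  17. {¬F, B, ¬A} — ¬F is true.
  18. {C, A, ¬E} — A is true.
  19. {¬C, ¬E, B} — B is true.
  20. {F, E, C} — E is true.
  21. {F, ¬C, ¬D} — ¬D is true.
  22. {D, B, ¬E} — B is true.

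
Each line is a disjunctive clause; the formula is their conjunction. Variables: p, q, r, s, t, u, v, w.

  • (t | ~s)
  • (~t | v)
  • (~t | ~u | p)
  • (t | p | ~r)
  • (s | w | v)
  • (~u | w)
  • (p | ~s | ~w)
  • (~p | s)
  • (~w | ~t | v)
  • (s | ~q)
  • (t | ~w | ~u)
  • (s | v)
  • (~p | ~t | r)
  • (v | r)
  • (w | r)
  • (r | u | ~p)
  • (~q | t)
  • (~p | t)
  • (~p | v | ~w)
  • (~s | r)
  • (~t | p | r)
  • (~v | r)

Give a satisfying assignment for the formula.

p=False  q=False  r=True  s=False  t=True  u=False  v=True  w=False

Check each clause:
  1. (~s | t) — ~s is true.
  2. (~t | v) — v is true.
  3. (~t | p | ~u) — ~u is true.
  4. (~r | t | p) — t is true.
  5. (s | v | w) — v is true.
  6. (~u | w) — ~u is true.
  7. (~w | ~s | p) — ~w is true.
  8. (~p | s) — ~p is true.
  9. (~t | ~w | v) — ~w is true.
  10. (~q | s) — ~q is true.
  11. (~w | t | ~u) — ~w is true.
  12. (v | s) — v is true.
  13. (~p | r | ~t) — r is true.
  14. (v | r) — r is true.
  15. (w | r) — r is true.
  16. (r | ~p | u) — r is true.
  17. (t | ~q) — t is true.
  18. (t | ~p) — t is true.
  19. (~p | ~w | v) — ~w is true.
  20. (~s | r) — r is true.
  21. (r | p | ~t) — r is true.
  22. (r | ~v) — r is true.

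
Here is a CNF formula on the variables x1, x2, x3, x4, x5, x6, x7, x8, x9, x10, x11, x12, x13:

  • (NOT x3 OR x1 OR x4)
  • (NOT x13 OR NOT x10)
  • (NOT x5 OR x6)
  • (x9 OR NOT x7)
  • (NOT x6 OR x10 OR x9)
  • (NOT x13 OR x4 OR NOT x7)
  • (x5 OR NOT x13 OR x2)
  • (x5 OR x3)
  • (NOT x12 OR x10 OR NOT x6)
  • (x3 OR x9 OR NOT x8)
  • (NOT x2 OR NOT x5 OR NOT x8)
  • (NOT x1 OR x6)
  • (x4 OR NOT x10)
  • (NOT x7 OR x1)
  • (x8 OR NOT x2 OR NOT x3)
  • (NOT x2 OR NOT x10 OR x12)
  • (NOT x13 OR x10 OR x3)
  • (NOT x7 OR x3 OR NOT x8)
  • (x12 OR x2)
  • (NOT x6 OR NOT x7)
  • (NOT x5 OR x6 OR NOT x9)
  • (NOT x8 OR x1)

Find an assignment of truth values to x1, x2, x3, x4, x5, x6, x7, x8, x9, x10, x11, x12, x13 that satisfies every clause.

x4 occurs only positively in the remaining clauses — set x4 = True.
Pure literal: x7 appears only negated; assign x7 = False.
Try x1 = True.
  then x6 is forced to True.
Set x2 = True and propagate.
Branch on x3: take x3 = True.
  then x8 is forced to True.
  then x5 is forced to False.
For the remaining variables, x9 = True, x10 = True, x11 = False, x12 = True, x13 = False works.

x1=True, x2=True, x3=True, x4=True, x5=False, x6=True, x7=False, x8=True, x9=True, x10=True, x11=False, x12=True, x13=False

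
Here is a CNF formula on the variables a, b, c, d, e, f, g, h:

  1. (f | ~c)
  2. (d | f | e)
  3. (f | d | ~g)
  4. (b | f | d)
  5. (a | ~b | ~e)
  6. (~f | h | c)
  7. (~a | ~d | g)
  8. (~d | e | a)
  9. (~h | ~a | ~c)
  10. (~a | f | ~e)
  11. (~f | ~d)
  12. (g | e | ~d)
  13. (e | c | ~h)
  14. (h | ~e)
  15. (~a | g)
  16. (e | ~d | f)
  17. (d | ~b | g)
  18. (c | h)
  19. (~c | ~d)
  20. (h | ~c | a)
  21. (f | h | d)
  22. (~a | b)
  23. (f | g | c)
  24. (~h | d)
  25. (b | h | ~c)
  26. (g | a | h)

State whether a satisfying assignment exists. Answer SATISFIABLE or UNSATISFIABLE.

Branch on a: take a = False.
For the remaining variables, b = False, c = False, d = True, e = True, f = False, g = True, h = True works.
So a=False  b=False  c=False  d=True  e=True  f=False  g=True  h=True is a satisfying assignment.

SATISFIABLE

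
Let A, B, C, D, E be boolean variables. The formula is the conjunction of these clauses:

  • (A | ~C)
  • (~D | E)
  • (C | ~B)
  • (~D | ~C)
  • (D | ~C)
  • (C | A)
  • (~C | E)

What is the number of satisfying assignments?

3

Satisfying assignments:
  A=T B=F C=F D=F E=F
  A=T B=F C=F D=F E=T
  A=T B=F C=F D=T E=T
Count: 3.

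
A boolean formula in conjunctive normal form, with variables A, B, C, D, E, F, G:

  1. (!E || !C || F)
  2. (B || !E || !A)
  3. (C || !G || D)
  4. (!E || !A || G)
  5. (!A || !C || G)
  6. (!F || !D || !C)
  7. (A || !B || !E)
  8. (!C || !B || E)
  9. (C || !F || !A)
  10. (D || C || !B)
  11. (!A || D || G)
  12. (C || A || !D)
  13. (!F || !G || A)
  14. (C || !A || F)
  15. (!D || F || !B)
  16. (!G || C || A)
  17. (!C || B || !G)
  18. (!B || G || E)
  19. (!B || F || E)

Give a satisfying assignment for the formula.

A=0, B=0, C=1, D=0, E=1, F=1, G=0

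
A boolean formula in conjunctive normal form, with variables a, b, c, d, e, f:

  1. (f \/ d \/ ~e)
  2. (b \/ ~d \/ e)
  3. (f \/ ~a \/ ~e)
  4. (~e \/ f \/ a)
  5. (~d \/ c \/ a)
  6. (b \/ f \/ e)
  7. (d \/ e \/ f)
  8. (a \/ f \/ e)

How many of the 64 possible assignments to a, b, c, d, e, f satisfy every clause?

27

Split on e, then f.
  e=1, f=1: b free; 7 ways for (a,c,d) × 2^1 = 14.
  e=1, f=0: a clause becomes empty — 0.
  e=0, f=1: 11 of the 16 assignments to (a,b,c,d) work.
  e=0, f=0: remaining (a,b,c,d) ∈ {(1,1,0,1); (1,1,1,1)} — 2.
Total: 14 + 0 + 11 + 2 = 27.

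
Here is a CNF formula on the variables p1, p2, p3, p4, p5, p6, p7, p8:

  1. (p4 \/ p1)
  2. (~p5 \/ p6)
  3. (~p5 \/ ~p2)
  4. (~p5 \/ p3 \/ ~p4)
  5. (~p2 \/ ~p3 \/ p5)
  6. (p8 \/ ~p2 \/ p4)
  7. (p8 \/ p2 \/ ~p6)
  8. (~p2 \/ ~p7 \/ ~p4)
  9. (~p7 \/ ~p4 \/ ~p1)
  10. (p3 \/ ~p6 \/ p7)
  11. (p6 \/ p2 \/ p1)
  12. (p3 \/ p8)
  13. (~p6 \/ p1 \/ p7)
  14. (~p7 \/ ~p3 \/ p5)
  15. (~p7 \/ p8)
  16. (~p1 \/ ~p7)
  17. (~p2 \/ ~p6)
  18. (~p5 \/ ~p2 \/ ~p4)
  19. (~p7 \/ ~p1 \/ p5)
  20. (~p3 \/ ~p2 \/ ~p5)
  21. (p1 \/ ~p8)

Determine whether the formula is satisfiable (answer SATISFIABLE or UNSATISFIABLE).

Set p1 = True and propagate.
  then p7 is forced to False.
Branch on p2: take p2 = True.
  then p5 is forced to False.
  then p3 is forced to False.
  then p6 is forced to False.
  then p8 is forced to True.
p4 is now unconstrained; take p4 = True.
So p1=True, p2=True, p3=False, p4=True, p5=False, p6=False, p7=False, p8=True is a satisfying assignment.

SATISFIABLE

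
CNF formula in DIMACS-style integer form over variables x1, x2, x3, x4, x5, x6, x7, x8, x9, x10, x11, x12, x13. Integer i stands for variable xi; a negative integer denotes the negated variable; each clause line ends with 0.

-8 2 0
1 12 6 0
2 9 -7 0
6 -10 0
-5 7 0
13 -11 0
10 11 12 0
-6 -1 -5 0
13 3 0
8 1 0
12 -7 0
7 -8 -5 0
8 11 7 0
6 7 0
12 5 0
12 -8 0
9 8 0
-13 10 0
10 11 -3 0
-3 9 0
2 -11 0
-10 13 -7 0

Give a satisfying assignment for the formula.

x1=F  x2=T  x3=T  x4=T  x5=F  x6=T  x7=F  x8=T  x9=T  x10=T  x11=F  x12=T  x13=F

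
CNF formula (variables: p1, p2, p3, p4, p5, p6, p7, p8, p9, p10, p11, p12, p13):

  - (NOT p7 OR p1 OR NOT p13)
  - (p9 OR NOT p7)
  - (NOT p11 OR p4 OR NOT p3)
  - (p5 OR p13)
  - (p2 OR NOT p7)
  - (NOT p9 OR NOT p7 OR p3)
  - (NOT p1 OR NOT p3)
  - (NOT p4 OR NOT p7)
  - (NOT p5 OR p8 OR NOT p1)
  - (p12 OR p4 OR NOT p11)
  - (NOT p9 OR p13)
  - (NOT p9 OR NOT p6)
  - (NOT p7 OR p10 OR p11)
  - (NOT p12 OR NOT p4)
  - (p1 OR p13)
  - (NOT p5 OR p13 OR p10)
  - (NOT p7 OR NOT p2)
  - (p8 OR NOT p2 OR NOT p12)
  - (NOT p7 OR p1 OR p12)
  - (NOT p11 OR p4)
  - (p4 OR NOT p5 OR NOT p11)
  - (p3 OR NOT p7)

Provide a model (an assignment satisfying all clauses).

p1=F  p2=T  p3=F  p4=T  p5=F  p6=T  p7=F  p8=T  p9=F  p10=F  p11=T  p12=F  p13=T

Check each clause:
  1. (p1 OR NOT p13 OR NOT p7) — NOT p7 is true.
  2. (p9 OR NOT p7) — NOT p7 is true.
  3. (NOT p3 OR p4 OR NOT p11) — p4 is true.
  4. (p13 OR p5) — p13 is true.
  5. (NOT p7 OR p2) — NOT p7 is true.
  6. (NOT p7 OR NOT p9 OR p3) — NOT p7 is true.
  7. (NOT p1 OR NOT p3) — NOT p3 is true.
  8. (NOT p4 OR NOT p7) — NOT p7 is true.
  9. (p8 OR NOT p1 OR NOT p5) — p8 is true.
  10. (p4 OR NOT p11 OR p12) — p4 is true.
  11. (NOT p9 OR p13) — p13 is true.
  12. (NOT p6 OR NOT p9) — NOT p9 is true.
  13. (p10 OR p11 OR NOT p7) — NOT p7 is true.
  14. (NOT p4 OR NOT p12) — NOT p12 is true.
  15. (p1 OR p13) — p13 is true.
  16. (p13 OR NOT p5 OR p10) — NOT p5 is true.
  17. (NOT p7 OR NOT p2) — NOT p7 is true.
  18. (NOT p12 OR p8 OR NOT p2) — p8 is true.
  19. (NOT p7 OR p1 OR p12) — NOT p7 is true.
  20. (p4 OR NOT p11) — p4 is true.
  21. (p4 OR NOT p11 OR NOT p5) — NOT p5 is true.
  22. (p3 OR NOT p7) — NOT p7 is true.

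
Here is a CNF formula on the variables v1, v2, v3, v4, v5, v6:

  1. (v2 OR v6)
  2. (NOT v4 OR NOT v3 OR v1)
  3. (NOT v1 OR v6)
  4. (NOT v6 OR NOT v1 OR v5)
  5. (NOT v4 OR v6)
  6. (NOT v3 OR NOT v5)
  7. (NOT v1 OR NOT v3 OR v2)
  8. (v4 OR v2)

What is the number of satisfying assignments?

Case analysis on v1 and v6:
  v1=1, v6=1: remaining (v2,v3,v4,v5) ∈ {(0,0,1,1); (1,0,0,1); (1,0,1,1)} — 3.
  v1=1, v6=0: a clause becomes empty — 0.
  v1=0, v6=1: 7 of the 16 assignments to (v2,v3,v4,v5) work.
  v1=0, v6=0: remaining (v2,v3,v4,v5) ∈ {(1,0,0,0); (1,0,0,1); (1,1,0,0)} — 3.
Total: 3 + 0 + 7 + 3 = 13.

13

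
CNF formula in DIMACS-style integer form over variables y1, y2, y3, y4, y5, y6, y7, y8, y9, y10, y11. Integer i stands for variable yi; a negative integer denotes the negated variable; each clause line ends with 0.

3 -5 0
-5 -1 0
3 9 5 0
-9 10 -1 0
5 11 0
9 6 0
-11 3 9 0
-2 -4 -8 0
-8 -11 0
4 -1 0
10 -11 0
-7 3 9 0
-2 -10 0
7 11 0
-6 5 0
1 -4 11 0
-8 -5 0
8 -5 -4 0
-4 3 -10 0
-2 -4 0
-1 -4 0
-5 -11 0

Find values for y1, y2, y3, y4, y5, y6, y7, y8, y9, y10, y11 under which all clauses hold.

y1=False, y2=True, y3=True, y4=False, y5=True, y6=True, y7=True, y8=False, y9=True, y10=False, y11=False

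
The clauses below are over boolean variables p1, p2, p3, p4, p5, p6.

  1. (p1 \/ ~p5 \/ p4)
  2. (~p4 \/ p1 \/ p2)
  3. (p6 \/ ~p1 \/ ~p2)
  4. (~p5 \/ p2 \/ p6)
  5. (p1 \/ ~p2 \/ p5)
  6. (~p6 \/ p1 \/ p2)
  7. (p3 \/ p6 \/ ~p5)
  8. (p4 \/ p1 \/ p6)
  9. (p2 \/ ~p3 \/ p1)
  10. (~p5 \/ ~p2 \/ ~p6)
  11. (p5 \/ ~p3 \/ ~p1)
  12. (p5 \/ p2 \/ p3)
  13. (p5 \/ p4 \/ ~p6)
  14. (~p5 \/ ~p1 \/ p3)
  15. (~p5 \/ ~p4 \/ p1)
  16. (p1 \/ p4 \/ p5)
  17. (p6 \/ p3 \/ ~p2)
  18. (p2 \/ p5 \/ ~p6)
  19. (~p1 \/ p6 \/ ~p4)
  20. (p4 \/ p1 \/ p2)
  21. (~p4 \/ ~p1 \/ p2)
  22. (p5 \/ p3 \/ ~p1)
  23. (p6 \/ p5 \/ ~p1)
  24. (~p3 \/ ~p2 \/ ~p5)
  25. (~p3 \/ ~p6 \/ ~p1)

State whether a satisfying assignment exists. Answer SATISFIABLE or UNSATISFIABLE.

p1 = True:
  p5 = True:
    propagation gives p3=True, p2=False, p6=True; an empty clause results — contradiction.
  p5 = False:
    propagation gives p3=False; an empty clause results — contradiction.
p1 = False:
  p2 = True:
    propagation gives p5=True, p4=True; an empty clause results — contradiction.
  p2 = False:
    propagation gives p4=False; an empty clause results — contradiction.
Every branch closes, so no satisfying assignment exists.

UNSATISFIABLE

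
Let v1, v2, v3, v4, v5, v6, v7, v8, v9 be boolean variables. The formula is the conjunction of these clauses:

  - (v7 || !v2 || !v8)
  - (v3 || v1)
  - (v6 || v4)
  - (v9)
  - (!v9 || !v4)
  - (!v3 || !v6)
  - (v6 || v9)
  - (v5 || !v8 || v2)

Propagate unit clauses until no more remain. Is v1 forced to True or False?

(v9) is a unit clause: v9 = True.
From (!v9 || !v4) and v9 = True: v4 = False.
(v6 || v4): since v4 = False, the clause reduces to (v6). v6 = True.
In (!v3 || !v6), !v6 is now false; !v3 must hold, so v3 = False.
In (v1 || v3), v3 is now false; v1 must hold, so v1 = True.

True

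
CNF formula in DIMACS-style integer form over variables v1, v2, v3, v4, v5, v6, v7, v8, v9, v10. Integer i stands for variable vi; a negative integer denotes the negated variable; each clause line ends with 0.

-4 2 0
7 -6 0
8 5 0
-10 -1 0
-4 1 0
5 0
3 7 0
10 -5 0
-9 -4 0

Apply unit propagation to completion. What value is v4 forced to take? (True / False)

False

(v5) stands alone — v5 = True.
(~v5 \/ v10) with v5 = True leaves only v10, so v10 = True.
(~v1 \/ ~v10) with v10 = True leaves only ~v1, so v1 = False.
From (~v4 \/ v1) and v1 = False: v4 = False.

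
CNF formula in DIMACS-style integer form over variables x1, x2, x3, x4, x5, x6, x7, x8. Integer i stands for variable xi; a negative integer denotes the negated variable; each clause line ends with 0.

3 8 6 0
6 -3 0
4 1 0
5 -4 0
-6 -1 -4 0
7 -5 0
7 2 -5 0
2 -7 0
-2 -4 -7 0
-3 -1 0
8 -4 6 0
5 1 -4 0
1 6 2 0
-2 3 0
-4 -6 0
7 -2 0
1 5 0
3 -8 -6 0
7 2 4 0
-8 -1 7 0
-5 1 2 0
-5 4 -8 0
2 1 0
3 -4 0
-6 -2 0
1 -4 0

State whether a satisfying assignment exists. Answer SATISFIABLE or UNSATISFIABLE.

x4 = True:
  propagation gives x5=True, x7=True, x2=True; an empty clause results — contradiction.
x4 = False:
  propagation gives x1=True, x3=False, x2=False, x7=False; an empty clause results — contradiction.
Every branch closes, so no satisfying assignment exists.

UNSATISFIABLE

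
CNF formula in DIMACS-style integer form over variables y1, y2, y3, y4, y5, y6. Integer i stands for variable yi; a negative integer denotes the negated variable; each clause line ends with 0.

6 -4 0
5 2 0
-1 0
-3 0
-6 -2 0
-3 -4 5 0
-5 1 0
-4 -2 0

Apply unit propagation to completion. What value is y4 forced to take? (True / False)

False

(¬y1) is a unit clause: y1 = False.
Unit clause (¬y3) sets y3 = False.
From (¬y5 ∨ y1) and y1 = False: y5 = False.
From (y5 ∨ y2) and y5 = False: y2 = True.
In (¬y2 ∨ ¬y6), ¬y2 is now false; ¬y6 must hold, so y6 = False.
(¬y4 ∨ y6) with y6 = False leaves only ¬y4, so y4 = False.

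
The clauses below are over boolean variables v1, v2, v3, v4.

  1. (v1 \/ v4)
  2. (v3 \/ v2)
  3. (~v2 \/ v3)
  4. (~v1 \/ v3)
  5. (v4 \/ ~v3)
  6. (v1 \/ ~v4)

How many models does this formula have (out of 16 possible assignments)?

The models are:
  v1=1 v2=0 v3=1 v4=1
  v1=1 v2=1 v3=1 v4=1
That's 2 in total.

2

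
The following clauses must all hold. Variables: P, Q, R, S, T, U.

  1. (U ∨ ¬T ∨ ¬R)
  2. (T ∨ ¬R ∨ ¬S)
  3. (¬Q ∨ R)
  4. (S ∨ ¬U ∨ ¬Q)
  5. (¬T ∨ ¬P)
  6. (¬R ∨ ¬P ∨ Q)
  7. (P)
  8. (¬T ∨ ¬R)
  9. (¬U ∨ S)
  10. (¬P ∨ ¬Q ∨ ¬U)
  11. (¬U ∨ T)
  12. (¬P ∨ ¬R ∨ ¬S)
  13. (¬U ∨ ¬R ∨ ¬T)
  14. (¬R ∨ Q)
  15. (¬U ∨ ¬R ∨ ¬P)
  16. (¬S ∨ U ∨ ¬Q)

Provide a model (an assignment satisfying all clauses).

P=True, Q=False, R=False, S=True, T=False, U=False

Check each clause:
  1. (¬R ∨ ¬T ∨ U) — ¬T is true.
  2. (¬S ∨ T ∨ ¬R) — ¬R is true.
  3. (R ∨ ¬Q) — ¬Q is true.
  4. (S ∨ ¬U ∨ ¬Q) — ¬U is true.
  5. (¬T ∨ ¬P) — ¬T is true.
  6. (¬P ∨ Q ∨ ¬R) — ¬R is true.
  7. (P) — P is true.
  8. (¬T ∨ ¬R) — ¬T is true.
  9. (¬U ∨ S) — ¬U is true.
  10. (¬P ∨ ¬U ∨ ¬Q) — ¬U is true.
  11. (T ∨ ¬U) — ¬U is true.
  12. (¬S ∨ ¬P ∨ ¬R) — ¬R is true.
  13. (¬T ∨ ¬U ∨ ¬R) — ¬U is true.
  14. (Q ∨ ¬R) — ¬R is true.
  15. (¬U ∨ ¬P ∨ ¬R) — ¬U is true.
  16. (¬Q ∨ U ∨ ¬S) — ¬Q is true.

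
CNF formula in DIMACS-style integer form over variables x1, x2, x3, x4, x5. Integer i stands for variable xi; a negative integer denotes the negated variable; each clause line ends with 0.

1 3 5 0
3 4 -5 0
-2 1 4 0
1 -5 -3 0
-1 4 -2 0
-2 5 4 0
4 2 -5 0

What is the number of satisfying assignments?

Case analysis on x4 and x5:
  x4=T, x5=T: x2 free; 3 ways for (x1,x3) × 2^1 = 6.
  x4=T, x5=F: x2 free; 3 ways for (x1,x3) × 2^1 = 6.
  x4=F, x5=T: a clause becomes empty — 0.
  x4=F, x5=F: remaining (x1,x2,x3) ∈ {(F,F,T); (T,F,F); (T,F,T)} — 3.
Total: 6 + 6 + 0 + 3 = 15.

15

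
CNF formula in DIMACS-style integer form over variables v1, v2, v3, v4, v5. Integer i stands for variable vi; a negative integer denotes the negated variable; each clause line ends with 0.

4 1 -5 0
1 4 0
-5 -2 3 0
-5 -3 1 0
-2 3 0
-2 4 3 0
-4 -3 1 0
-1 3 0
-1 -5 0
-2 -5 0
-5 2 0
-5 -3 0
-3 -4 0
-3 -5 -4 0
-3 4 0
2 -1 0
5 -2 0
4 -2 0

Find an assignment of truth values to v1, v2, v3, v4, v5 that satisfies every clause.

v1 = F, v2 = F, v3 = F, v4 = T, v5 = F

Check each clause:
  1. (v1 | ~v5 | v4) — ~v5 is true.
  2. (v1 | v4) — v4 is true.
  3. (~v2 | ~v5 | v3) — ~v5 is true.
  4. (v1 | ~v5 | ~v3) — ~v5 is true.
  5. (v3 | ~v2) — ~v2 is true.
  6. (~v2 | v3 | v4) — v4 is true.
  7. (v1 | ~v4 | ~v3) — ~v3 is true.
  8. (~v1 | v3) — ~v1 is true.
  9. (~v1 | ~v5) — ~v5 is true.
  10. (~v2 | ~v5) — ~v5 is true.
  11. (~v5 | v2) — ~v5 is true.
  12. (~v5 | ~v3) — ~v5 is true.
  13. (~v3 | ~v4) — ~v3 is true.
  14. (~v3 | ~v4 | ~v5) — ~v5 is true.
  15. (v4 | ~v3) — v4 is true.
  16. (~v1 | v2) — ~v1 is true.
  17. (v5 | ~v2) — ~v2 is true.
  18. (v4 | ~v2) — v4 is true.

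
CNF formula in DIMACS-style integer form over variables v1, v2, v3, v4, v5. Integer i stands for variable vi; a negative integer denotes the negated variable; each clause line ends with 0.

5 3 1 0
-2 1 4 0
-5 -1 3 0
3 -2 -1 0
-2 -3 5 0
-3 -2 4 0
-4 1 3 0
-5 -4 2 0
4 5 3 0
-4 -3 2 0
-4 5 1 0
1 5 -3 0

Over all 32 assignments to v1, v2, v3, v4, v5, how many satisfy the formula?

7

Case analysis on v3 and v1:
  v3=T, v1=T: remaining (v2,v4,v5) ∈ {(F,F,F); (F,F,T); (T,T,T)} — 3.
  v3=T, v1=F: remaining (v2,v4,v5) ∈ {(F,F,T); (T,T,T)} — 2.
  v3=F, v1=T: remaining (v2,v4,v5) ∈ {(F,T,F)} — 1.
  v3=F, v1=F: remaining (v2,v4,v5) ∈ {(F,F,T)} — 1.
Total: 3 + 2 + 1 + 1 = 7.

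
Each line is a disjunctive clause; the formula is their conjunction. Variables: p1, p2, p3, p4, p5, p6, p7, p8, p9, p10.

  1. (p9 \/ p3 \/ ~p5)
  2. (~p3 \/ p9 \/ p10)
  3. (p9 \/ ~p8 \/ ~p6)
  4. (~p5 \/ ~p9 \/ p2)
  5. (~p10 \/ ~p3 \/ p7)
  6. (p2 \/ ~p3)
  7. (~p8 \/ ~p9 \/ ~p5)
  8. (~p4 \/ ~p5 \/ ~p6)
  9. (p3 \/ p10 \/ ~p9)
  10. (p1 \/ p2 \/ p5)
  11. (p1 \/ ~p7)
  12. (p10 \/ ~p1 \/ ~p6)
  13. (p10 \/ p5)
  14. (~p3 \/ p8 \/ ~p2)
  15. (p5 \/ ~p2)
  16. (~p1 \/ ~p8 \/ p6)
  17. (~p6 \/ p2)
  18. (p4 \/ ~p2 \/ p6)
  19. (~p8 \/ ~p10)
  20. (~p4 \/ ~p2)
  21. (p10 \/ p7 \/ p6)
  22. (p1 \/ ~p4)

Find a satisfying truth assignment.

p1=False, p2=True, p3=False, p4=False, p5=True, p6=True, p7=False, p8=False, p9=True, p10=True

Check each clause:
  1. (p9 \/ p3 \/ ~p5) — p9 is true.
  2. (p10 \/ p9 \/ ~p3) — p9 is true.
  3. (~p8 \/ p9 \/ ~p6) — ~p8 is true.
  4. (p2 \/ ~p9 \/ ~p5) — p2 is true.
  5. (p7 \/ ~p3 \/ ~p10) — ~p3 is true.
  6. (~p3 \/ p2) — p2 is true.
  7. (~p9 \/ ~p5 \/ ~p8) — ~p8 is true.
  8. (~p5 \/ ~p4 \/ ~p6) — ~p4 is true.
  9. (p3 \/ p10 \/ ~p9) — p10 is true.
  10. (p1 \/ p5 \/ p2) — p2 is true.
  11. (p1 \/ ~p7) — ~p7 is true.
  12. (p10 \/ ~p1 \/ ~p6) — p10 is true.
  13. (p10 \/ p5) — p10 is true.
  14. (~p2 \/ p8 \/ ~p3) — ~p3 is true.
  15. (~p2 \/ p5) — p5 is true.
  16. (~p8 \/ ~p1 \/ p6) — ~p8 is true.
  17. (~p6 \/ p2) — p2 is true.
  18. (p4 \/ ~p2 \/ p6) — p6 is true.
  19. (~p10 \/ ~p8) — ~p8 is true.
  20. (~p4 \/ ~p2) — ~p4 is true.
  21. (p7 \/ p6 \/ p10) — p10 is true.
  22. (~p4 \/ p1) — ~p4 is true.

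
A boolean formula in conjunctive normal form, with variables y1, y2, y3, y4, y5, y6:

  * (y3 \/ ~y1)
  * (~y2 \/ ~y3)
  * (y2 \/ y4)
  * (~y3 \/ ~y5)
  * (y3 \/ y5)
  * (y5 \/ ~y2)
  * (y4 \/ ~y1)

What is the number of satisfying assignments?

Split on y3, then y2.
  y3=1, y2=1: a clause becomes empty — 0.
  y3=1, y2=0: remaining (y1,y4,y5,y6) ∈ {(0,1,0,0); (0,1,0,1); (1,1,0,0); (1,1,0,1)} — 4.
  y3=0, y2=1: remaining (y1,y4,y5,y6) ∈ {(0,0,1,0); (0,0,1,1); (0,1,1,0); (0,1,1,1)} — 4.
  y3=0, y2=0: remaining (y1,y4,y5,y6) ∈ {(0,1,1,0); (0,1,1,1)} — 2.
Total: 0 + 4 + 4 + 2 = 10.

10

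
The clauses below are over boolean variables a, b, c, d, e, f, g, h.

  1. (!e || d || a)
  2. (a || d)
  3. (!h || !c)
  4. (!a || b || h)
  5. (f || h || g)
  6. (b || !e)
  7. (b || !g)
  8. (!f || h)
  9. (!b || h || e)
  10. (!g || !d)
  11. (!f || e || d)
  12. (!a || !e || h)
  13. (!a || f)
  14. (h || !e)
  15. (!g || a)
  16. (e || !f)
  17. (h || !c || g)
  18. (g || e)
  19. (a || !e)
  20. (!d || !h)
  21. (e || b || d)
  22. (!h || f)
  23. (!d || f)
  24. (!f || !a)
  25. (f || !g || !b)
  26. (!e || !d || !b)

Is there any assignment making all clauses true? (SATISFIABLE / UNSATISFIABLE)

e = True:
  propagation gives b=True, h=True, c=False, a=True; an empty clause results — contradiction.
e = False:
  propagation gives f=False, a=False, d=True; an empty clause results — contradiction.
Every branch closes, so no satisfying assignment exists.

UNSATISFIABLE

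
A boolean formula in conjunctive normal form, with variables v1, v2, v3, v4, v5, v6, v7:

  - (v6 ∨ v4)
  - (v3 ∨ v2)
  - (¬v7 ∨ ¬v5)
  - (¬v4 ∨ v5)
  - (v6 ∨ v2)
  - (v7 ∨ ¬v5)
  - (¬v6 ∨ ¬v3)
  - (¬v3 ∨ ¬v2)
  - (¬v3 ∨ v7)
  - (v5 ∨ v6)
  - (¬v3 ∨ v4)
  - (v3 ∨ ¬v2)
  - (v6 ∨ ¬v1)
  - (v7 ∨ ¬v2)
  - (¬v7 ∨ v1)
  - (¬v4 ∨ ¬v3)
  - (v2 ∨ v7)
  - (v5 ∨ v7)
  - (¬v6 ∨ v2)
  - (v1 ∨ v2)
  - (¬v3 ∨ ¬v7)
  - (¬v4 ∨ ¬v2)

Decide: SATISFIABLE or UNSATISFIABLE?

v2 = True:
  propagation gives v3=False; an empty clause results — contradiction.
v2 = False:
  propagation gives v3=True, v6=True; an empty clause results — contradiction.
Every branch closes, so no satisfying assignment exists.

UNSATISFIABLE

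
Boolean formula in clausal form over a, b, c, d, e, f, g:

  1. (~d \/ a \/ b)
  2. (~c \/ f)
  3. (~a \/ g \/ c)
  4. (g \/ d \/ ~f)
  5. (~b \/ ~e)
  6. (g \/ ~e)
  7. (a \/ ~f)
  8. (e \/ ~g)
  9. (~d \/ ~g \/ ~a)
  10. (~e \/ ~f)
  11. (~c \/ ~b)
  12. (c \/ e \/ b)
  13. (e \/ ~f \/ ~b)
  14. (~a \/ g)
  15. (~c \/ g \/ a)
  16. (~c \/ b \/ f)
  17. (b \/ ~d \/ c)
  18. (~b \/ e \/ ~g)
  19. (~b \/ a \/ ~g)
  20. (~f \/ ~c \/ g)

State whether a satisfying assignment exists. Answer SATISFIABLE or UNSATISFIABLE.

SATISFIABLE

Branch on a: take a = False.
  then f is forced to False.
  then c is forced to False.
For the remaining variables, b = False, d = False, e = True, g = True works.
So a=False, b=False, c=False, d=False, e=True, f=False, g=True is a satisfying assignment.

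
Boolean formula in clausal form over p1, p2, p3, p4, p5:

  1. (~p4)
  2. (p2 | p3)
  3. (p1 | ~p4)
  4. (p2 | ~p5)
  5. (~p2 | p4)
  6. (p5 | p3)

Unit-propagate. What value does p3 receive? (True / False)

True

(~p4) stands alone — p4 = False.
(p4 | ~p2): since p4 = False, the clause reduces to (~p2). p2 = False.
(p2 | p3) with p2 = False leaves only p3, so p3 = True.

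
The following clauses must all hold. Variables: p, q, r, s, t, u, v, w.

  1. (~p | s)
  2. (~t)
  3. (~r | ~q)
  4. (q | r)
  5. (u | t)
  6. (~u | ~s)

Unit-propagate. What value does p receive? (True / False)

(~t) is a unit clause: t = False.
From (t | u) and t = False: u = True.
(~s | ~u) with u = True leaves only ~s, so s = False.
From (s | ~p) and s = False: p = False.

False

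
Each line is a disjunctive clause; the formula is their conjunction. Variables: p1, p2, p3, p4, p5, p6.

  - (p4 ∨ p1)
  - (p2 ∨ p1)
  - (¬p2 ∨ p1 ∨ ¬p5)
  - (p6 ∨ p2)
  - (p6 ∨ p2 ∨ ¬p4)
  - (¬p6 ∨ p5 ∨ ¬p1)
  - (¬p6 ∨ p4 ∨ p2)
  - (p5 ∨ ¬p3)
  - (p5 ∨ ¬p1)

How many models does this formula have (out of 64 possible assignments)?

12

Case analysis on p1 and p2:
  p1=1, p2=1: forces p5=1; p3, p4, p6 free → 2^3 = 8.
  p1=1, p2=0: remaining (p3,p4,p5,p6) ∈ {(0,1,1,1); (1,1,1,1)} — 2.
  p1=0, p2=1: remaining (p3,p4,p5,p6) ∈ {(0,1,0,0); (0,1,0,1)} — 2.
  p1=0, p2=0: a clause becomes empty — 0.
Total: 8 + 2 + 2 + 0 = 12.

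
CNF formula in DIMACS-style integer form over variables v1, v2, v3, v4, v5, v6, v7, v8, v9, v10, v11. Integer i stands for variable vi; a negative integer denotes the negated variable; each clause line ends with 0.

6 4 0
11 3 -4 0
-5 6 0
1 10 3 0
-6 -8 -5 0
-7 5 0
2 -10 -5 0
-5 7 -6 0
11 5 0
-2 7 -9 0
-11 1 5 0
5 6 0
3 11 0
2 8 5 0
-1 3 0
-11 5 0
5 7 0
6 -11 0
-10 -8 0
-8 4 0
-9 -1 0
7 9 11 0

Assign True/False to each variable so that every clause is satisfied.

v3 occurs only positively in the remaining clauses — set v3 = True.
Try v1 = True.
  then v9 is forced to False.
Try v2 = True.
For the remaining variables, v4 = True, v5 = True, v6 = True, v7 = True, v8 = False, v10 = True, v11 = False works.

v1=T, v2=T, v3=T, v4=T, v5=T, v6=T, v7=T, v8=F, v9=F, v10=T, v11=F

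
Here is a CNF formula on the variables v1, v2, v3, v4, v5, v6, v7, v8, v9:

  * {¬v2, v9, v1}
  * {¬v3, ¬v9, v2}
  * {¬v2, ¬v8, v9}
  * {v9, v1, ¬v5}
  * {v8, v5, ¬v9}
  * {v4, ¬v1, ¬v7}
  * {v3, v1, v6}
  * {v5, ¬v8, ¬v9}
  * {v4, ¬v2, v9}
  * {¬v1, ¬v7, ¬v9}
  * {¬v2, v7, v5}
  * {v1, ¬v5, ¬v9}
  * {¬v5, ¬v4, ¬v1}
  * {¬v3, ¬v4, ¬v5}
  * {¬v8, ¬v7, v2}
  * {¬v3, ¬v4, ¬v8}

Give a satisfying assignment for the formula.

v1=F  v2=F  v3=T  v4=T  v5=F  v6=T  v7=F  v8=F  v9=F

Pure literal: v6 appears only positively; assign v6 = True.
Branch on v1: take v1 = False.
The remaining clauses are satisfied by v2 = False, v3 = True, v4 = True, v5 = False, v7 = False, v8 = False, v9 = False.
Check each clause:
  1. {v9, v1, ¬v2} — ¬v2 is true.
  2. {¬v9, v2, ¬v3} — ¬v9 is true.
  3. {¬v2, v9, ¬v8} — ¬v8 is true.
  4. {¬v5, v1, v9} — ¬v5 is true.
  5. {v8, ¬v9, v5} — ¬v9 is true.
  6. {¬v7, ¬v1, v4} — ¬v7 is true.
  7. {v3, v1, v6} — v3 is true.
  8. {¬v9, ¬v8, v5} — ¬v8 is true.
  9. {¬v2, v4, v9} — v4 is true.
  10. {¬v7, ¬v1, ¬v9} — ¬v7 is true.
  11. {v7, v5, ¬v2} — ¬v2 is true.
  12. {¬v5, v1, ¬v9} — ¬v5 is true.
  13. {¬v4, ¬v1, ¬v5} — ¬v5 is true.
  14. {¬v3, ¬v5, ¬v4} — ¬v5 is true.
  15. {¬v8, v2, ¬v7} — ¬v8 is true.
  16. {¬v3, ¬v4, ¬v8} — ¬v8 is true.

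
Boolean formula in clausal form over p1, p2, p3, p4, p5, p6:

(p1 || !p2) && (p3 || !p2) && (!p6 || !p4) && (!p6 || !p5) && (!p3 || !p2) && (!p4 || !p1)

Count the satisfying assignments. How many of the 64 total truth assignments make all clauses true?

Split on p2, then p1.
  p2=T, p1=T: a clause becomes empty — 0.
  p2=T, p1=F: a clause becomes empty — 0.
  p2=F, p1=T: p3 free; 3 ways for (p4,p5,p6) × 2^1 = 6.
  p2=F, p1=F: p3 free; 5 ways for (p4,p5,p6) × 2^1 = 10.
Total: 0 + 0 + 6 + 10 = 16.

16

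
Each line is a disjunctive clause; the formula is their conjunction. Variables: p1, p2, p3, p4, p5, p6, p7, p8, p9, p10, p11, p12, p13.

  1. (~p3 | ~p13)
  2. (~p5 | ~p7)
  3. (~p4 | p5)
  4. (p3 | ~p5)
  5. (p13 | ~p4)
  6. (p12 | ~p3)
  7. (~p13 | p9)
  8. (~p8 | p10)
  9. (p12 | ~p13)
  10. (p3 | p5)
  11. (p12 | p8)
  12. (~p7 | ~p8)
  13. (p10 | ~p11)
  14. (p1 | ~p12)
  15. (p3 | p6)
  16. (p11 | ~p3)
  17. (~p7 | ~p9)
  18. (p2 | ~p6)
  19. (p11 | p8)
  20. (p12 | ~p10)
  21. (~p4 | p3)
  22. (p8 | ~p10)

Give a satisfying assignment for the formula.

p1=1, p2=1, p3=1, p4=0, p5=1, p6=0, p7=0, p8=1, p9=1, p10=1, p11=1, p12=1, p13=0

p1 occurs only positively in the remaining clauses — set p1 = True.
Pure literal: p2 appears only positively; assign p2 = True.
Try p3 = True.
  then p13 is forced to False.
  then p4 is forced to False.
  then p12 is forced to True.
  then p11 is forced to True.
  then p10 is forced to True.
  then p8 is forced to True.
  then p7 is forced to False.
p5, p6, p9 are now unconstrained; take p5 = True, p6 = False, p9 = True.
Every clause has at least one true literal under this assignment.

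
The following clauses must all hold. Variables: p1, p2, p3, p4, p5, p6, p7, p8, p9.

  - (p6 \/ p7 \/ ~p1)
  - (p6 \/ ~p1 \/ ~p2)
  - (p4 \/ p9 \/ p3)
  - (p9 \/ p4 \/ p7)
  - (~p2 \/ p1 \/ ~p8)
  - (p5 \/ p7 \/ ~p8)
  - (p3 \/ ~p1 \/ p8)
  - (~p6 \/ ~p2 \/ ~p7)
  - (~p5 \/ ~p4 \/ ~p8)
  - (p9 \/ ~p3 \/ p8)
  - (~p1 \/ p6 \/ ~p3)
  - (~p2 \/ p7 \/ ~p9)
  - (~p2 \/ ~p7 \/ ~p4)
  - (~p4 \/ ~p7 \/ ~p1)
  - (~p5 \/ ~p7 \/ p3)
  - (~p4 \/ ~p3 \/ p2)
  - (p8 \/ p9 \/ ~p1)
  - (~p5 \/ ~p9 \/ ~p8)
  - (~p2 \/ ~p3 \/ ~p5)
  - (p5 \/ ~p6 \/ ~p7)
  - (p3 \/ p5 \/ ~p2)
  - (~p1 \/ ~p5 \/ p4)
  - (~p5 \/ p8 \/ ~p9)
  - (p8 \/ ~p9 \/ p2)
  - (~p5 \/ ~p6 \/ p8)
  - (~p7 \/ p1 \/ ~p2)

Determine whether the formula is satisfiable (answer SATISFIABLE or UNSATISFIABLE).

SATISFIABLE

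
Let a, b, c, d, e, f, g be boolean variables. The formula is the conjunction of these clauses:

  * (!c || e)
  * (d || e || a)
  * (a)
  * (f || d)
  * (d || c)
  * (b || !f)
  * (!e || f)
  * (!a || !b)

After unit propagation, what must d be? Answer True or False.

(a) is a unit clause: a = True.
From (!a || !b) and a = True: b = False.
(!f || b): since b = False, the clause reduces to (!f). f = False.
In (d || f), f is now false; d must hold, so d = True.

True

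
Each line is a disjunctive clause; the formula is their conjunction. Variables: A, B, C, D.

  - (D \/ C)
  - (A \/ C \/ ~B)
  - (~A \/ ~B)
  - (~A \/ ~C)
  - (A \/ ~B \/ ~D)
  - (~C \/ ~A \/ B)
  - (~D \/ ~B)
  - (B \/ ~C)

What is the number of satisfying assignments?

Satisfying assignments:
  A=F B=F C=F D=T
  A=F B=T C=T D=F
  A=T B=F C=F D=T
Count: 3.

3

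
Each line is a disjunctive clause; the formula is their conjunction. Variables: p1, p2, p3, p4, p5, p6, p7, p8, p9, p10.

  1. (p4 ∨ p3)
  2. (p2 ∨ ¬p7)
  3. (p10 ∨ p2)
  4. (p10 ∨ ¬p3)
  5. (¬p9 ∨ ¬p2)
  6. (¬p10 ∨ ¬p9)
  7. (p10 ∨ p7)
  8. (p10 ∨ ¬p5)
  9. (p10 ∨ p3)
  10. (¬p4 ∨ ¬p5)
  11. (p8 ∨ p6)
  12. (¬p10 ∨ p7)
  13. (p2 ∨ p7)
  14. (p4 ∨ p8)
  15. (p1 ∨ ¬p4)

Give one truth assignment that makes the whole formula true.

p1 = T, p2 = T, p3 = T, p4 = T, p5 = F, p6 = T, p7 = T, p8 = F, p9 = F, p10 = T

Check each clause:
  1. (p3 ∨ p4) — p3 is true.
  2. (p2 ∨ ¬p7) — p2 is true.
  3. (p2 ∨ p10) — p10 is true.
  4. (p10 ∨ ¬p3) — p10 is true.
  5. (¬p2 ∨ ¬p9) — ¬p9 is true.
  6. (¬p10 ∨ ¬p9) — ¬p9 is true.
  7. (p7 ∨ p10) — p10 is true.
  8. (p10 ∨ ¬p5) — p10 is true.
  9. (p3 ∨ p10) — p10 is true.
  10. (¬p5 ∨ ¬p4) — ¬p5 is true.
  11. (p6 ∨ p8) — p6 is true.
  12. (¬p10 ∨ p7) — p7 is true.
  13. (p2 ∨ p7) — p2 is true.
  14. (p8 ∨ p4) — p4 is true.
  15. (p1 ∨ ¬p4) — p1 is true.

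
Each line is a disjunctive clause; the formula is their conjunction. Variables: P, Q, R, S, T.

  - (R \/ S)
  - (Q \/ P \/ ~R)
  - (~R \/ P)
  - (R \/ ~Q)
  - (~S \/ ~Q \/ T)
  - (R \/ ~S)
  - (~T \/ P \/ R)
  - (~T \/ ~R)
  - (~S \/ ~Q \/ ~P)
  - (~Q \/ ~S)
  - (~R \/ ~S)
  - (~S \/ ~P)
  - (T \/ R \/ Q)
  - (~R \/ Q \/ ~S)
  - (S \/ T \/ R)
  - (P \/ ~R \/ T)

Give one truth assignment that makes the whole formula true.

Branch on P: take P = True.
  then S is forced to False.
  then R is forced to True.
  then T is forced to False.
Q is now unconstrained; take Q = True.

P=1  Q=1  R=1  S=0  T=0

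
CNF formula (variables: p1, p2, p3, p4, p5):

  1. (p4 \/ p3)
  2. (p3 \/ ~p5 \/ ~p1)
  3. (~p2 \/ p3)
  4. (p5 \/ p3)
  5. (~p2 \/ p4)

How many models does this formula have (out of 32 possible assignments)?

13

Case analysis on p3 and p2:
  p3=1, p2=1: remaining (p1,p4,p5) ∈ {(0,1,0); (0,1,1); (1,1,0); (1,1,1)} — 4.
  p3=1, p2=0: p1, p4, p5 free → 2^3 = 8.
  p3=0, p2=1: a clause becomes empty — 0.
  p3=0, p2=0: remaining (p1,p4,p5) ∈ {(0,1,1)} — 1.
Total: 4 + 8 + 0 + 1 = 13.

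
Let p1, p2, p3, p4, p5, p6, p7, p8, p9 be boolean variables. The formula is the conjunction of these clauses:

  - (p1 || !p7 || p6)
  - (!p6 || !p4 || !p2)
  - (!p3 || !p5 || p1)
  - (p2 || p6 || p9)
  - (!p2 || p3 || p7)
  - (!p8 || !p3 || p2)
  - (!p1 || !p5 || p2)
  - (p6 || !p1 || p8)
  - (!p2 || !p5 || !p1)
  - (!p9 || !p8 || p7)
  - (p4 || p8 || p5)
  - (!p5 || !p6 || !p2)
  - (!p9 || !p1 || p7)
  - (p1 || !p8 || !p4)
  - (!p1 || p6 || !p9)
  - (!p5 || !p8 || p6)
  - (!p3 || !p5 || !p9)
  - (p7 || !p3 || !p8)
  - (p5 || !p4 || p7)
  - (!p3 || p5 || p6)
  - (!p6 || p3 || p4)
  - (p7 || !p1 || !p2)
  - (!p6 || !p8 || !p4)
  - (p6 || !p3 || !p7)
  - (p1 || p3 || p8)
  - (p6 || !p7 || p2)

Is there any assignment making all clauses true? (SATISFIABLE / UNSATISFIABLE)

Branch on p1: take p1 = False.
Set p2 = True and propagate.
The remaining clauses are satisfied by p3 = True, p4 = False, p5 = False, p6 = True, p7 = True, p8 = True, p9 = False.
Every clause has at least one true literal under this assignment.
So p1=F, p2=T, p3=T, p4=F, p5=F, p6=T, p7=T, p8=T, p9=F is a satisfying assignment.

SATISFIABLE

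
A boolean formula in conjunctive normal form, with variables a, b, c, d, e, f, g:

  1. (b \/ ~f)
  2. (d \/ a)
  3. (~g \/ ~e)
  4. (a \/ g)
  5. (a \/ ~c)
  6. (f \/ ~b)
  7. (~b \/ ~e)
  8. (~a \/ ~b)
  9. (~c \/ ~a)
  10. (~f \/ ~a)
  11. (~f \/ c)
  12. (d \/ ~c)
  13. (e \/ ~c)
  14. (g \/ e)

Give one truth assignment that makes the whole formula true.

Branch on a: take a = True.
  then b is forced to False.
  then f is forced to False.
  then c is forced to False.
Branch on e: take e = False.
  then g is forced to True.
d is now unconstrained; take d = False.
Every clause has at least one true literal under this assignment.
Check each clause:
  1. (b \/ ~f) — ~f is true.
  2. (a \/ d) — a is true.
  3. (~g \/ ~e) — ~e is true.
  4. (a \/ g) — a is true.
  5. (~c \/ a) — a is true.
  6. (f \/ ~b) — ~b is true.
  7. (~b \/ ~e) — ~e is true.
  8. (~a \/ ~b) — ~b is true.
  9. (~a \/ ~c) — ~c is true.
  10. (~a \/ ~f) — ~f is true.
  11. (c \/ ~f) — ~f is true.
  12. (~c \/ d) — ~c is true.
  13. (e \/ ~c) — ~c is true.
  14. (e \/ g) — g is true.

a=True, b=False, c=False, d=False, e=False, f=False, g=True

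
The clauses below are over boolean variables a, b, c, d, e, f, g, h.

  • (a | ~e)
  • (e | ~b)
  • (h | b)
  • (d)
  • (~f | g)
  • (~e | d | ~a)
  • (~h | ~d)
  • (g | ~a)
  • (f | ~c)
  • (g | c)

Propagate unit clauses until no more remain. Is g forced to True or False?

(d) is a unit clause: d = True.
(~h | ~d) with d = True leaves only ~h, so h = False.
In (b | h), h is now false; b must hold, so b = True.
From (e | ~b) and b = True: e = True.
(a | ~e) with e = True leaves only a, so a = True.
In (g | ~a), ~a is now false; g must hold, so g = True.

True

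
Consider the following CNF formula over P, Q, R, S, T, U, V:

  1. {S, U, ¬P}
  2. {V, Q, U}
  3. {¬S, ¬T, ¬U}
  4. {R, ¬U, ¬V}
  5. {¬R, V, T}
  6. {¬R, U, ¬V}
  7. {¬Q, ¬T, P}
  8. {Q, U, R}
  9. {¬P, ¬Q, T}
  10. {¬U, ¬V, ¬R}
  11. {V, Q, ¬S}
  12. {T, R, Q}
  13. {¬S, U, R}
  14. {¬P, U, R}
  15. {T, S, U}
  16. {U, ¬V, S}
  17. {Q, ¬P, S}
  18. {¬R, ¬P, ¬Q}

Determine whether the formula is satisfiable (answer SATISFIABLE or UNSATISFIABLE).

SATISFIABLE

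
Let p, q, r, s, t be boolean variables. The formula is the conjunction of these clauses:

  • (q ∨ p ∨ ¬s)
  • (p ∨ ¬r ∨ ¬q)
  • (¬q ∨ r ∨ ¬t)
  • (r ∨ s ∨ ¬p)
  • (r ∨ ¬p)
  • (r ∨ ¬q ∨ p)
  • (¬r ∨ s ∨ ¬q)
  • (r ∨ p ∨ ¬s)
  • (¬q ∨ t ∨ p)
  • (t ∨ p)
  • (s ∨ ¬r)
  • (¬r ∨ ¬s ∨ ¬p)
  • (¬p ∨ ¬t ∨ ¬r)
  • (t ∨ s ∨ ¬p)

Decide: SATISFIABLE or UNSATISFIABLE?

SATISFIABLE

Branch on p: take p = False.
  then t is forced to True.
Set q = False and propagate.
  then s is forced to False.
  then r is forced to False.
So p = F, q = F, r = F, s = F, t = T is a satisfying assignment.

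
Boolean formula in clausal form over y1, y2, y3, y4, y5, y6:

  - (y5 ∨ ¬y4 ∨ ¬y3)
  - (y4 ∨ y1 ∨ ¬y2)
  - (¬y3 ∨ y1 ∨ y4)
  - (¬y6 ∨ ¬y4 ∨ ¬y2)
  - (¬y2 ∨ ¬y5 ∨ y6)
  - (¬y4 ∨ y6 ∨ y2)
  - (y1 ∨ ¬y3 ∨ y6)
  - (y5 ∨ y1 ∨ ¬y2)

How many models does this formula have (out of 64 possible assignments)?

25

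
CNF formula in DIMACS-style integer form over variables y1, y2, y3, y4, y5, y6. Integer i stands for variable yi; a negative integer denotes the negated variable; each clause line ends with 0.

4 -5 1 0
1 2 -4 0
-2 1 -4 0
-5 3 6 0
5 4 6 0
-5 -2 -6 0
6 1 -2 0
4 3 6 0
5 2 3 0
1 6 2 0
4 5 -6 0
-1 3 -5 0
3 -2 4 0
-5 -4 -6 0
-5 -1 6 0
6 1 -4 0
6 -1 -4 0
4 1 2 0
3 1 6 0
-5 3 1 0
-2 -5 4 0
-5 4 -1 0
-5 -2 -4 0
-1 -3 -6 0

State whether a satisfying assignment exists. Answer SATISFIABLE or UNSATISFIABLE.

Try y1 = True.
Try y2 = True.
Branch on y3: take y3 = False.
  then y5 is forced to False.
  then y4 is forced to True.
  then y6 is forced to True.
Every clause has at least one true literal under this assignment.
So y1=T, y2=T, y3=F, y4=T, y5=F, y6=T is a satisfying assignment.

SATISFIABLE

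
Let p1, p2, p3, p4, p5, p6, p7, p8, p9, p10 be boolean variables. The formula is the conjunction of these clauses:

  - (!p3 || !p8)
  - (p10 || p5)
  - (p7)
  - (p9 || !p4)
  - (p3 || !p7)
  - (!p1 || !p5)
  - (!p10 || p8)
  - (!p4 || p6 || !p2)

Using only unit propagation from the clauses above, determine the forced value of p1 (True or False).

False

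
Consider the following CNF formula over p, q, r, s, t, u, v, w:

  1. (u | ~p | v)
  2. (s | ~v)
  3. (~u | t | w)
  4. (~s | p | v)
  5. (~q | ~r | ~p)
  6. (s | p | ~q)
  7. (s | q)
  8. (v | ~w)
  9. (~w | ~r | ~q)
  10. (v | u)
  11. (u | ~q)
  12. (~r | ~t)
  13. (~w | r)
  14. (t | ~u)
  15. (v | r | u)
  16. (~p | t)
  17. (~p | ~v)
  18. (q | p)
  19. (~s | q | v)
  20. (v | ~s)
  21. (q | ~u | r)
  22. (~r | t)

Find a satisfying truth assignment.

p=0, q=1, r=0, s=1, t=1, u=1, v=1, w=0

Set p = False and propagate.
  then q is forced to True.
  then s is forced to True.
  then v is forced to True.
  then u is forced to True.
  then t is forced to True.
  then r is forced to False.
  then w is forced to False.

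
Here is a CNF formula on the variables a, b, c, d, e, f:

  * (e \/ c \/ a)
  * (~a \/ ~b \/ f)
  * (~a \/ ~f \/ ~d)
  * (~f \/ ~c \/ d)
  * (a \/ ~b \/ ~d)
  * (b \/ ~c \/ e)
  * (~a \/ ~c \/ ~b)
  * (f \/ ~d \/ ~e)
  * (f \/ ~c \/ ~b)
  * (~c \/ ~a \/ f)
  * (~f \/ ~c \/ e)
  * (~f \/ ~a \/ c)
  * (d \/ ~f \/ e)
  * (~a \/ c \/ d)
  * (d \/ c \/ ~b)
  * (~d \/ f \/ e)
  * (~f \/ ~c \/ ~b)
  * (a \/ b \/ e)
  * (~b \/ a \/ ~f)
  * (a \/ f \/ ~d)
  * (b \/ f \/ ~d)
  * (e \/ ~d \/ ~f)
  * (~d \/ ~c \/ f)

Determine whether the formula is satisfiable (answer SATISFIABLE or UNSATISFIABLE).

Try a = False.
Set b = False and propagate.
  then e is forced to True.
Try c = False.
The remaining clauses are satisfied by d = False, f = True.
So a=F, b=F, c=F, d=F, e=T, f=T is a satisfying assignment.

SATISFIABLE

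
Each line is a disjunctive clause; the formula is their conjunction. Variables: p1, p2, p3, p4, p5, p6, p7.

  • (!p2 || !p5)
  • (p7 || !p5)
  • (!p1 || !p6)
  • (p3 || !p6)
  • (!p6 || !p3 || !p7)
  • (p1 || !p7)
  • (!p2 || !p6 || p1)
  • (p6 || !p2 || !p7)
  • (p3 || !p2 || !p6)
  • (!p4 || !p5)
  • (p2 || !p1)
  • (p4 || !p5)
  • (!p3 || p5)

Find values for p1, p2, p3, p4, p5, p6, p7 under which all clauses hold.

p1=0, p2=0, p3=0, p4=1, p5=0, p6=0, p7=0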